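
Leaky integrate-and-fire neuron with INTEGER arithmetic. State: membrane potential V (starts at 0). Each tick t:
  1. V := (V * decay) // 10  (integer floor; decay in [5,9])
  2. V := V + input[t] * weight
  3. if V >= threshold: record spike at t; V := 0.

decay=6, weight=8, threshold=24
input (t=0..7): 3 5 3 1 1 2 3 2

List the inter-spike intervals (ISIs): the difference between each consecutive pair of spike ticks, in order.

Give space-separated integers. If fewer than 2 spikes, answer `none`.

t=0: input=3 -> V=0 FIRE
t=1: input=5 -> V=0 FIRE
t=2: input=3 -> V=0 FIRE
t=3: input=1 -> V=8
t=4: input=1 -> V=12
t=5: input=2 -> V=23
t=6: input=3 -> V=0 FIRE
t=7: input=2 -> V=16

Answer: 1 1 4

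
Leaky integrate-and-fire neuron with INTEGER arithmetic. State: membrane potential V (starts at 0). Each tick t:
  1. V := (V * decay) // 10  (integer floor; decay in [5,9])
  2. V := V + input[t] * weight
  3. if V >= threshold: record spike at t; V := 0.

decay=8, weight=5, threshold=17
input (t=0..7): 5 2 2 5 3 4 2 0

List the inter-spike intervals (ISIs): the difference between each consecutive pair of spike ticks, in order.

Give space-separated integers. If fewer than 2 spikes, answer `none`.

t=0: input=5 -> V=0 FIRE
t=1: input=2 -> V=10
t=2: input=2 -> V=0 FIRE
t=3: input=5 -> V=0 FIRE
t=4: input=3 -> V=15
t=5: input=4 -> V=0 FIRE
t=6: input=2 -> V=10
t=7: input=0 -> V=8

Answer: 2 1 2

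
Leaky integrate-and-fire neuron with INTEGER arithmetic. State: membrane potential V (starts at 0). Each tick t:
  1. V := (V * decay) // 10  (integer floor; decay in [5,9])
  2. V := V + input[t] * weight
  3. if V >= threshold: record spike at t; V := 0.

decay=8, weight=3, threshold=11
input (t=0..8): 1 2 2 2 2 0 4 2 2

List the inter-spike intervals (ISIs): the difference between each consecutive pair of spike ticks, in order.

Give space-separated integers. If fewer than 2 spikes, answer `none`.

t=0: input=1 -> V=3
t=1: input=2 -> V=8
t=2: input=2 -> V=0 FIRE
t=3: input=2 -> V=6
t=4: input=2 -> V=10
t=5: input=0 -> V=8
t=6: input=4 -> V=0 FIRE
t=7: input=2 -> V=6
t=8: input=2 -> V=10

Answer: 4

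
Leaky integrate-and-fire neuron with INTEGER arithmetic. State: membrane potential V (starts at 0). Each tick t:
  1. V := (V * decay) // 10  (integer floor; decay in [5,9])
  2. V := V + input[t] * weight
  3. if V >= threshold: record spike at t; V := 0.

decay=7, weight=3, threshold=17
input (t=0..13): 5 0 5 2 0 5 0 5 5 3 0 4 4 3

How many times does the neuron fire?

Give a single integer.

Answer: 4

Derivation:
t=0: input=5 -> V=15
t=1: input=0 -> V=10
t=2: input=5 -> V=0 FIRE
t=3: input=2 -> V=6
t=4: input=0 -> V=4
t=5: input=5 -> V=0 FIRE
t=6: input=0 -> V=0
t=7: input=5 -> V=15
t=8: input=5 -> V=0 FIRE
t=9: input=3 -> V=9
t=10: input=0 -> V=6
t=11: input=4 -> V=16
t=12: input=4 -> V=0 FIRE
t=13: input=3 -> V=9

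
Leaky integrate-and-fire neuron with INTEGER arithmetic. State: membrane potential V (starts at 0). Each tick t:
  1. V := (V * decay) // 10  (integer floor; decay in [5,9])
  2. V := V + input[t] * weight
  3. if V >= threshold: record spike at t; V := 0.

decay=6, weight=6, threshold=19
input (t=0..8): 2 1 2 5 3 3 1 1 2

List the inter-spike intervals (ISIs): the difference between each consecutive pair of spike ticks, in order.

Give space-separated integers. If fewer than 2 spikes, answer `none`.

Answer: 1 2

Derivation:
t=0: input=2 -> V=12
t=1: input=1 -> V=13
t=2: input=2 -> V=0 FIRE
t=3: input=5 -> V=0 FIRE
t=4: input=3 -> V=18
t=5: input=3 -> V=0 FIRE
t=6: input=1 -> V=6
t=7: input=1 -> V=9
t=8: input=2 -> V=17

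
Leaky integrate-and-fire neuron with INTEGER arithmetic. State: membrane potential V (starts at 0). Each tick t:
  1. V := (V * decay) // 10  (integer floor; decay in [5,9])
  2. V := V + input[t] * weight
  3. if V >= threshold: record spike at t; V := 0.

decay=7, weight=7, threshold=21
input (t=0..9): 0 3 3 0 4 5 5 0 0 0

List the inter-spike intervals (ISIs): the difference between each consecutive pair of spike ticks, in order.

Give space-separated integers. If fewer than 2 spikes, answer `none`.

Answer: 1 2 1 1

Derivation:
t=0: input=0 -> V=0
t=1: input=3 -> V=0 FIRE
t=2: input=3 -> V=0 FIRE
t=3: input=0 -> V=0
t=4: input=4 -> V=0 FIRE
t=5: input=5 -> V=0 FIRE
t=6: input=5 -> V=0 FIRE
t=7: input=0 -> V=0
t=8: input=0 -> V=0
t=9: input=0 -> V=0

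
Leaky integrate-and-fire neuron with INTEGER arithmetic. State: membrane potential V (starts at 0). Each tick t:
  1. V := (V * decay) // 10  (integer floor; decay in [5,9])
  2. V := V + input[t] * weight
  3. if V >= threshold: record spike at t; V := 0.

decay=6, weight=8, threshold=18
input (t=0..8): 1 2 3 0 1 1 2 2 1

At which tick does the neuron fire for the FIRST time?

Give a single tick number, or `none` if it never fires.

t=0: input=1 -> V=8
t=1: input=2 -> V=0 FIRE
t=2: input=3 -> V=0 FIRE
t=3: input=0 -> V=0
t=4: input=1 -> V=8
t=5: input=1 -> V=12
t=6: input=2 -> V=0 FIRE
t=7: input=2 -> V=16
t=8: input=1 -> V=17

Answer: 1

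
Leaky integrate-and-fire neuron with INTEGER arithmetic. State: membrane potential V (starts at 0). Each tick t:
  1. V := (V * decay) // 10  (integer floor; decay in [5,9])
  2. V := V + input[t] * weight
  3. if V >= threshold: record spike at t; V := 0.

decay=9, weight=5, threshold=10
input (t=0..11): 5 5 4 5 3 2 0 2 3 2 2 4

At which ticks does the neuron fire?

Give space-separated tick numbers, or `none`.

t=0: input=5 -> V=0 FIRE
t=1: input=5 -> V=0 FIRE
t=2: input=4 -> V=0 FIRE
t=3: input=5 -> V=0 FIRE
t=4: input=3 -> V=0 FIRE
t=5: input=2 -> V=0 FIRE
t=6: input=0 -> V=0
t=7: input=2 -> V=0 FIRE
t=8: input=3 -> V=0 FIRE
t=9: input=2 -> V=0 FIRE
t=10: input=2 -> V=0 FIRE
t=11: input=4 -> V=0 FIRE

Answer: 0 1 2 3 4 5 7 8 9 10 11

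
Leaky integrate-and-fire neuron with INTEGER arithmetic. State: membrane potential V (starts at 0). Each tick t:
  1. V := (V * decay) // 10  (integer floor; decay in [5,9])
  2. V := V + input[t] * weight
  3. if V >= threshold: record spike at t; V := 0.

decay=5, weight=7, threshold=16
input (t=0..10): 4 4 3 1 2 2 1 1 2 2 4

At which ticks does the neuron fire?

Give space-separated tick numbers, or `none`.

Answer: 0 1 2 4 8 10

Derivation:
t=0: input=4 -> V=0 FIRE
t=1: input=4 -> V=0 FIRE
t=2: input=3 -> V=0 FIRE
t=3: input=1 -> V=7
t=4: input=2 -> V=0 FIRE
t=5: input=2 -> V=14
t=6: input=1 -> V=14
t=7: input=1 -> V=14
t=8: input=2 -> V=0 FIRE
t=9: input=2 -> V=14
t=10: input=4 -> V=0 FIRE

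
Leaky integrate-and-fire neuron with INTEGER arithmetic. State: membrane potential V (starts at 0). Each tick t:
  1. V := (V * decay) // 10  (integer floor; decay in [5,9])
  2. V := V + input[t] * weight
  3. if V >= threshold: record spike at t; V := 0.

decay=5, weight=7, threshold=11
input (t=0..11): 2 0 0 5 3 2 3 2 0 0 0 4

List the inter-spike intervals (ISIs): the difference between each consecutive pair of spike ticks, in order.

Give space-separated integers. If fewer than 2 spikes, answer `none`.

t=0: input=2 -> V=0 FIRE
t=1: input=0 -> V=0
t=2: input=0 -> V=0
t=3: input=5 -> V=0 FIRE
t=4: input=3 -> V=0 FIRE
t=5: input=2 -> V=0 FIRE
t=6: input=3 -> V=0 FIRE
t=7: input=2 -> V=0 FIRE
t=8: input=0 -> V=0
t=9: input=0 -> V=0
t=10: input=0 -> V=0
t=11: input=4 -> V=0 FIRE

Answer: 3 1 1 1 1 4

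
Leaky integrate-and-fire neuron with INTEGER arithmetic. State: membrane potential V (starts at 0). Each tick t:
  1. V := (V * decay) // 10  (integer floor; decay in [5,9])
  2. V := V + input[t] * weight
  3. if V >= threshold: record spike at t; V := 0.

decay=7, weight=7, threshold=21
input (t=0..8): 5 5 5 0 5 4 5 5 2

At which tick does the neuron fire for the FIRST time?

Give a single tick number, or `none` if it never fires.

Answer: 0

Derivation:
t=0: input=5 -> V=0 FIRE
t=1: input=5 -> V=0 FIRE
t=2: input=5 -> V=0 FIRE
t=3: input=0 -> V=0
t=4: input=5 -> V=0 FIRE
t=5: input=4 -> V=0 FIRE
t=6: input=5 -> V=0 FIRE
t=7: input=5 -> V=0 FIRE
t=8: input=2 -> V=14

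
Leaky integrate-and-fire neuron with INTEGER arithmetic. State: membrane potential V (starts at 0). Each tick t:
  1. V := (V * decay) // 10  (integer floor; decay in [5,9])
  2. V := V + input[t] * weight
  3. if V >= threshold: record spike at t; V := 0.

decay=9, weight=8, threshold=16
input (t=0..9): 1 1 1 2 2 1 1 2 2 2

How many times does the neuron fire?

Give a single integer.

t=0: input=1 -> V=8
t=1: input=1 -> V=15
t=2: input=1 -> V=0 FIRE
t=3: input=2 -> V=0 FIRE
t=4: input=2 -> V=0 FIRE
t=5: input=1 -> V=8
t=6: input=1 -> V=15
t=7: input=2 -> V=0 FIRE
t=8: input=2 -> V=0 FIRE
t=9: input=2 -> V=0 FIRE

Answer: 6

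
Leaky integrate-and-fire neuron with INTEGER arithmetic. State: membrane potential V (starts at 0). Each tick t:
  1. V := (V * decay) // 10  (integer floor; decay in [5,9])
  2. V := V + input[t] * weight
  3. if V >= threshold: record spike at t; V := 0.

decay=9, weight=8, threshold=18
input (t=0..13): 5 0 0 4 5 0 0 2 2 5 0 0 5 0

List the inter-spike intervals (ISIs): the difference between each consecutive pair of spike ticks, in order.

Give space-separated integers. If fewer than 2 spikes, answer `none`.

t=0: input=5 -> V=0 FIRE
t=1: input=0 -> V=0
t=2: input=0 -> V=0
t=3: input=4 -> V=0 FIRE
t=4: input=5 -> V=0 FIRE
t=5: input=0 -> V=0
t=6: input=0 -> V=0
t=7: input=2 -> V=16
t=8: input=2 -> V=0 FIRE
t=9: input=5 -> V=0 FIRE
t=10: input=0 -> V=0
t=11: input=0 -> V=0
t=12: input=5 -> V=0 FIRE
t=13: input=0 -> V=0

Answer: 3 1 4 1 3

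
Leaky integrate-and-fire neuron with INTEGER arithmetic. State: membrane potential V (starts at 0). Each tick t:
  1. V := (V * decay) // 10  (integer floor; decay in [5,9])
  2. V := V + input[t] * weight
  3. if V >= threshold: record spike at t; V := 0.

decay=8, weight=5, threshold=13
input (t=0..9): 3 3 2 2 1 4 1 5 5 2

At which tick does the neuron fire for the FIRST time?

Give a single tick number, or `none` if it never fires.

Answer: 0

Derivation:
t=0: input=3 -> V=0 FIRE
t=1: input=3 -> V=0 FIRE
t=2: input=2 -> V=10
t=3: input=2 -> V=0 FIRE
t=4: input=1 -> V=5
t=5: input=4 -> V=0 FIRE
t=6: input=1 -> V=5
t=7: input=5 -> V=0 FIRE
t=8: input=5 -> V=0 FIRE
t=9: input=2 -> V=10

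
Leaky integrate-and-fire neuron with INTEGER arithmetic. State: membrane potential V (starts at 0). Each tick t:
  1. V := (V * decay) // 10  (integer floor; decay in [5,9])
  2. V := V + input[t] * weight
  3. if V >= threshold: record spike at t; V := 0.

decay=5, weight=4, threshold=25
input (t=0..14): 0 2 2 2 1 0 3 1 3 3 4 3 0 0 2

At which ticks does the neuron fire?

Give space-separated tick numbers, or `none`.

t=0: input=0 -> V=0
t=1: input=2 -> V=8
t=2: input=2 -> V=12
t=3: input=2 -> V=14
t=4: input=1 -> V=11
t=5: input=0 -> V=5
t=6: input=3 -> V=14
t=7: input=1 -> V=11
t=8: input=3 -> V=17
t=9: input=3 -> V=20
t=10: input=4 -> V=0 FIRE
t=11: input=3 -> V=12
t=12: input=0 -> V=6
t=13: input=0 -> V=3
t=14: input=2 -> V=9

Answer: 10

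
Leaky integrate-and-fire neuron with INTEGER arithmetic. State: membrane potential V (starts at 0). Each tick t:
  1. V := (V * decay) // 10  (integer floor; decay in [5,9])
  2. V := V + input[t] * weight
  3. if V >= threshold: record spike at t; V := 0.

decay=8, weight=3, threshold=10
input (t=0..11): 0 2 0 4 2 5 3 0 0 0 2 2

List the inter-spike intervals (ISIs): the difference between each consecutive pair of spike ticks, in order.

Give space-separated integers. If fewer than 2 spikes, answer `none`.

Answer: 2 6

Derivation:
t=0: input=0 -> V=0
t=1: input=2 -> V=6
t=2: input=0 -> V=4
t=3: input=4 -> V=0 FIRE
t=4: input=2 -> V=6
t=5: input=5 -> V=0 FIRE
t=6: input=3 -> V=9
t=7: input=0 -> V=7
t=8: input=0 -> V=5
t=9: input=0 -> V=4
t=10: input=2 -> V=9
t=11: input=2 -> V=0 FIRE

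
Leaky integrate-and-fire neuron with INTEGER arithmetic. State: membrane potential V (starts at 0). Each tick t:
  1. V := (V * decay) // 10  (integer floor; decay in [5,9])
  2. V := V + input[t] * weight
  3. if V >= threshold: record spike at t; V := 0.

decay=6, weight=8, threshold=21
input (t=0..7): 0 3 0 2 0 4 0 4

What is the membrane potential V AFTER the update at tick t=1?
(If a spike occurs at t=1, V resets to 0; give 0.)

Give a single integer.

t=0: input=0 -> V=0
t=1: input=3 -> V=0 FIRE
t=2: input=0 -> V=0
t=3: input=2 -> V=16
t=4: input=0 -> V=9
t=5: input=4 -> V=0 FIRE
t=6: input=0 -> V=0
t=7: input=4 -> V=0 FIRE

Answer: 0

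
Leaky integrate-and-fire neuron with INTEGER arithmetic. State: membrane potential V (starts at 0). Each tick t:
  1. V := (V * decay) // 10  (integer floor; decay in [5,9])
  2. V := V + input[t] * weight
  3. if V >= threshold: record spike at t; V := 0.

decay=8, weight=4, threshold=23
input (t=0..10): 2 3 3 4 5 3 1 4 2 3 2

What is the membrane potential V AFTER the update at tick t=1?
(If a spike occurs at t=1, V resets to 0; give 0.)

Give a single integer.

t=0: input=2 -> V=8
t=1: input=3 -> V=18
t=2: input=3 -> V=0 FIRE
t=3: input=4 -> V=16
t=4: input=5 -> V=0 FIRE
t=5: input=3 -> V=12
t=6: input=1 -> V=13
t=7: input=4 -> V=0 FIRE
t=8: input=2 -> V=8
t=9: input=3 -> V=18
t=10: input=2 -> V=22

Answer: 18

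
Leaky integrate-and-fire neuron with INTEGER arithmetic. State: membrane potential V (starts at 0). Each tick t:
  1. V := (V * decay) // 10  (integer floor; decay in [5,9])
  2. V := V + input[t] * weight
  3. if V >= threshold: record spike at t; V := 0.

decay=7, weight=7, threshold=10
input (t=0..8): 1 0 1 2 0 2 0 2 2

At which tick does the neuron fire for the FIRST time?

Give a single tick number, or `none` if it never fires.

Answer: 3

Derivation:
t=0: input=1 -> V=7
t=1: input=0 -> V=4
t=2: input=1 -> V=9
t=3: input=2 -> V=0 FIRE
t=4: input=0 -> V=0
t=5: input=2 -> V=0 FIRE
t=6: input=0 -> V=0
t=7: input=2 -> V=0 FIRE
t=8: input=2 -> V=0 FIRE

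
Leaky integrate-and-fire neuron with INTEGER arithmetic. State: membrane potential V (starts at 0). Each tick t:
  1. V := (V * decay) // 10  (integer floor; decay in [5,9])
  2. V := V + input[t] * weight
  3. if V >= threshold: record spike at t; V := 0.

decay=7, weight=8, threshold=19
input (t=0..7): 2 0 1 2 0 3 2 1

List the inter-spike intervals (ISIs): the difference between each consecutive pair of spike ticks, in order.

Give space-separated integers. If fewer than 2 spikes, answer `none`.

Answer: 2 2

Derivation:
t=0: input=2 -> V=16
t=1: input=0 -> V=11
t=2: input=1 -> V=15
t=3: input=2 -> V=0 FIRE
t=4: input=0 -> V=0
t=5: input=3 -> V=0 FIRE
t=6: input=2 -> V=16
t=7: input=1 -> V=0 FIRE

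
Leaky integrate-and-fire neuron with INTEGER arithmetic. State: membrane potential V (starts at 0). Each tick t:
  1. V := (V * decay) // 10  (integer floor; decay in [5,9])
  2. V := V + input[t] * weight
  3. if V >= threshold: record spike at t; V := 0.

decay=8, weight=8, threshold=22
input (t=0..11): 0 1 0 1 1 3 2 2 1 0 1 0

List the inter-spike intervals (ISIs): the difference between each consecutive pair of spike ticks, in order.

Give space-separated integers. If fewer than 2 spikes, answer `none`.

Answer: 2

Derivation:
t=0: input=0 -> V=0
t=1: input=1 -> V=8
t=2: input=0 -> V=6
t=3: input=1 -> V=12
t=4: input=1 -> V=17
t=5: input=3 -> V=0 FIRE
t=6: input=2 -> V=16
t=7: input=2 -> V=0 FIRE
t=8: input=1 -> V=8
t=9: input=0 -> V=6
t=10: input=1 -> V=12
t=11: input=0 -> V=9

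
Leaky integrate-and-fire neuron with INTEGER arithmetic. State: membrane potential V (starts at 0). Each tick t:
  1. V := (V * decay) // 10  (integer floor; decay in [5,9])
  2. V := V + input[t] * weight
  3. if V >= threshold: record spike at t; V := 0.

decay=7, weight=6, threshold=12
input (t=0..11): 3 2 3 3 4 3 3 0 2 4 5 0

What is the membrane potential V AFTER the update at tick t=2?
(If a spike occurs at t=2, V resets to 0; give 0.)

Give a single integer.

Answer: 0

Derivation:
t=0: input=3 -> V=0 FIRE
t=1: input=2 -> V=0 FIRE
t=2: input=3 -> V=0 FIRE
t=3: input=3 -> V=0 FIRE
t=4: input=4 -> V=0 FIRE
t=5: input=3 -> V=0 FIRE
t=6: input=3 -> V=0 FIRE
t=7: input=0 -> V=0
t=8: input=2 -> V=0 FIRE
t=9: input=4 -> V=0 FIRE
t=10: input=5 -> V=0 FIRE
t=11: input=0 -> V=0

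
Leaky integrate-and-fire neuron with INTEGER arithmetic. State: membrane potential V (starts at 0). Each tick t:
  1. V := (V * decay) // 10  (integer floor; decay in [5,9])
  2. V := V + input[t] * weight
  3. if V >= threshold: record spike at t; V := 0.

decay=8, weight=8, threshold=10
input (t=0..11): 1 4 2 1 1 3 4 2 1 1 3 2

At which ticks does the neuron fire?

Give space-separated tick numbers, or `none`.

Answer: 1 2 4 5 6 7 9 10 11

Derivation:
t=0: input=1 -> V=8
t=1: input=4 -> V=0 FIRE
t=2: input=2 -> V=0 FIRE
t=3: input=1 -> V=8
t=4: input=1 -> V=0 FIRE
t=5: input=3 -> V=0 FIRE
t=6: input=4 -> V=0 FIRE
t=7: input=2 -> V=0 FIRE
t=8: input=1 -> V=8
t=9: input=1 -> V=0 FIRE
t=10: input=3 -> V=0 FIRE
t=11: input=2 -> V=0 FIRE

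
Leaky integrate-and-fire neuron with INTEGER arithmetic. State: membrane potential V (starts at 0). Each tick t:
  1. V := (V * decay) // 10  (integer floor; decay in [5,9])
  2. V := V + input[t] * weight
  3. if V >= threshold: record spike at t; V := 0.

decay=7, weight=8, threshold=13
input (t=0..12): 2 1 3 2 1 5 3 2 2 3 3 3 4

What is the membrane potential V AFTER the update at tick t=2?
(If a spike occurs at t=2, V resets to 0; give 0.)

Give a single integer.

Answer: 0

Derivation:
t=0: input=2 -> V=0 FIRE
t=1: input=1 -> V=8
t=2: input=3 -> V=0 FIRE
t=3: input=2 -> V=0 FIRE
t=4: input=1 -> V=8
t=5: input=5 -> V=0 FIRE
t=6: input=3 -> V=0 FIRE
t=7: input=2 -> V=0 FIRE
t=8: input=2 -> V=0 FIRE
t=9: input=3 -> V=0 FIRE
t=10: input=3 -> V=0 FIRE
t=11: input=3 -> V=0 FIRE
t=12: input=4 -> V=0 FIRE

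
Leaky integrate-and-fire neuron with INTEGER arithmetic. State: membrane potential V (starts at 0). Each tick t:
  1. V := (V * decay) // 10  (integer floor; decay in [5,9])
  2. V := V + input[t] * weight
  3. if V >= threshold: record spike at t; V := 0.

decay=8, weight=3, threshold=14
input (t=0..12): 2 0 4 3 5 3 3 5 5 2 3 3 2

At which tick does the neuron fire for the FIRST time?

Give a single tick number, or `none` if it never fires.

t=0: input=2 -> V=6
t=1: input=0 -> V=4
t=2: input=4 -> V=0 FIRE
t=3: input=3 -> V=9
t=4: input=5 -> V=0 FIRE
t=5: input=3 -> V=9
t=6: input=3 -> V=0 FIRE
t=7: input=5 -> V=0 FIRE
t=8: input=5 -> V=0 FIRE
t=9: input=2 -> V=6
t=10: input=3 -> V=13
t=11: input=3 -> V=0 FIRE
t=12: input=2 -> V=6

Answer: 2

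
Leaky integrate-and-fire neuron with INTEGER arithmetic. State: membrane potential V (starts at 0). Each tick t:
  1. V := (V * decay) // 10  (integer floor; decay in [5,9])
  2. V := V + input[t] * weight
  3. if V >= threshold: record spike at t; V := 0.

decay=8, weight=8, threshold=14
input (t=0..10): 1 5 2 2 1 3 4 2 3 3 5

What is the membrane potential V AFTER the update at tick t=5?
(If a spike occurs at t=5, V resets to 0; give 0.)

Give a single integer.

Answer: 0

Derivation:
t=0: input=1 -> V=8
t=1: input=5 -> V=0 FIRE
t=2: input=2 -> V=0 FIRE
t=3: input=2 -> V=0 FIRE
t=4: input=1 -> V=8
t=5: input=3 -> V=0 FIRE
t=6: input=4 -> V=0 FIRE
t=7: input=2 -> V=0 FIRE
t=8: input=3 -> V=0 FIRE
t=9: input=3 -> V=0 FIRE
t=10: input=5 -> V=0 FIRE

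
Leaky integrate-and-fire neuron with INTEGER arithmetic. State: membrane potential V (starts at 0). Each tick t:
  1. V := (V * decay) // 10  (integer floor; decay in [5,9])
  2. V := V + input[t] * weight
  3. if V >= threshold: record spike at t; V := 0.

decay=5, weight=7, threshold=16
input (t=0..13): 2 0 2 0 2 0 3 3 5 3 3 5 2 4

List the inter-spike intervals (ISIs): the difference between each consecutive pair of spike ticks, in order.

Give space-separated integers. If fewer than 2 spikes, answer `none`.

t=0: input=2 -> V=14
t=1: input=0 -> V=7
t=2: input=2 -> V=0 FIRE
t=3: input=0 -> V=0
t=4: input=2 -> V=14
t=5: input=0 -> V=7
t=6: input=3 -> V=0 FIRE
t=7: input=3 -> V=0 FIRE
t=8: input=5 -> V=0 FIRE
t=9: input=3 -> V=0 FIRE
t=10: input=3 -> V=0 FIRE
t=11: input=5 -> V=0 FIRE
t=12: input=2 -> V=14
t=13: input=4 -> V=0 FIRE

Answer: 4 1 1 1 1 1 2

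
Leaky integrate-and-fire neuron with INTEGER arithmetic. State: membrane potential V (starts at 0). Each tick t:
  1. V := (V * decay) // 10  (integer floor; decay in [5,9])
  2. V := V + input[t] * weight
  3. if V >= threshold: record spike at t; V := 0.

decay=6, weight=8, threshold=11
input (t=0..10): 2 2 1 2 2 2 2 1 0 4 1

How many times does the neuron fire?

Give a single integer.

t=0: input=2 -> V=0 FIRE
t=1: input=2 -> V=0 FIRE
t=2: input=1 -> V=8
t=3: input=2 -> V=0 FIRE
t=4: input=2 -> V=0 FIRE
t=5: input=2 -> V=0 FIRE
t=6: input=2 -> V=0 FIRE
t=7: input=1 -> V=8
t=8: input=0 -> V=4
t=9: input=4 -> V=0 FIRE
t=10: input=1 -> V=8

Answer: 7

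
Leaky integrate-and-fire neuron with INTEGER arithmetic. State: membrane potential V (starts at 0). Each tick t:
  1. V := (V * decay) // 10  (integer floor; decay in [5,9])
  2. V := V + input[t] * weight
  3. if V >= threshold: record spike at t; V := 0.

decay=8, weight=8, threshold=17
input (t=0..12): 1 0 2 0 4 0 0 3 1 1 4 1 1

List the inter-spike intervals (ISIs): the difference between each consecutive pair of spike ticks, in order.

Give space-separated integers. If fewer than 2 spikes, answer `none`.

t=0: input=1 -> V=8
t=1: input=0 -> V=6
t=2: input=2 -> V=0 FIRE
t=3: input=0 -> V=0
t=4: input=4 -> V=0 FIRE
t=5: input=0 -> V=0
t=6: input=0 -> V=0
t=7: input=3 -> V=0 FIRE
t=8: input=1 -> V=8
t=9: input=1 -> V=14
t=10: input=4 -> V=0 FIRE
t=11: input=1 -> V=8
t=12: input=1 -> V=14

Answer: 2 3 3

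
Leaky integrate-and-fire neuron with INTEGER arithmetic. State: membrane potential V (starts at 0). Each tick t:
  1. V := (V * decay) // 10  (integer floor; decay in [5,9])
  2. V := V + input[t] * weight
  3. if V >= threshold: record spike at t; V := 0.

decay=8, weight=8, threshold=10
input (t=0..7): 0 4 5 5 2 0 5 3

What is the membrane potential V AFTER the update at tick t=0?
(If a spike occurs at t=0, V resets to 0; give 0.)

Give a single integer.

t=0: input=0 -> V=0
t=1: input=4 -> V=0 FIRE
t=2: input=5 -> V=0 FIRE
t=3: input=5 -> V=0 FIRE
t=4: input=2 -> V=0 FIRE
t=5: input=0 -> V=0
t=6: input=5 -> V=0 FIRE
t=7: input=3 -> V=0 FIRE

Answer: 0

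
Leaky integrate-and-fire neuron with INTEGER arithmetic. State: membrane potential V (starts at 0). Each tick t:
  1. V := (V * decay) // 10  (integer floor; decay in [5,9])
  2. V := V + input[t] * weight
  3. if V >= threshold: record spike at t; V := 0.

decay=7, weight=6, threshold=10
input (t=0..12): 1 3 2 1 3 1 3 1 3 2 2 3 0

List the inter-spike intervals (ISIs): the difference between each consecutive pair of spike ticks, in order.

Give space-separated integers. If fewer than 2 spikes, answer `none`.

Answer: 1 2 2 2 1 1 1

Derivation:
t=0: input=1 -> V=6
t=1: input=3 -> V=0 FIRE
t=2: input=2 -> V=0 FIRE
t=3: input=1 -> V=6
t=4: input=3 -> V=0 FIRE
t=5: input=1 -> V=6
t=6: input=3 -> V=0 FIRE
t=7: input=1 -> V=6
t=8: input=3 -> V=0 FIRE
t=9: input=2 -> V=0 FIRE
t=10: input=2 -> V=0 FIRE
t=11: input=3 -> V=0 FIRE
t=12: input=0 -> V=0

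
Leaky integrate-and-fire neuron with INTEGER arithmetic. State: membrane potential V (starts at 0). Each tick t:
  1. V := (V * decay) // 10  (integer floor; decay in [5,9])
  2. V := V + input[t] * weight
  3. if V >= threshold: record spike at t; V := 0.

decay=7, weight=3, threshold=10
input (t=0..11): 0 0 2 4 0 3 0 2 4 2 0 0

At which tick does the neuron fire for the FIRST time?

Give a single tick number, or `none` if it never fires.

Answer: 3

Derivation:
t=0: input=0 -> V=0
t=1: input=0 -> V=0
t=2: input=2 -> V=6
t=3: input=4 -> V=0 FIRE
t=4: input=0 -> V=0
t=5: input=3 -> V=9
t=6: input=0 -> V=6
t=7: input=2 -> V=0 FIRE
t=8: input=4 -> V=0 FIRE
t=9: input=2 -> V=6
t=10: input=0 -> V=4
t=11: input=0 -> V=2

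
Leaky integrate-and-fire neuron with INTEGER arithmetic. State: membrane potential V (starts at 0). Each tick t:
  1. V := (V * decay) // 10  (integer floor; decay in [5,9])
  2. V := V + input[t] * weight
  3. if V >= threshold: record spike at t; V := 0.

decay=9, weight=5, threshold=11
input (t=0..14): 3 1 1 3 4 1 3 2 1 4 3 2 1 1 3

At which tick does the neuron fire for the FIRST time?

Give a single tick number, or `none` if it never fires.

t=0: input=3 -> V=0 FIRE
t=1: input=1 -> V=5
t=2: input=1 -> V=9
t=3: input=3 -> V=0 FIRE
t=4: input=4 -> V=0 FIRE
t=5: input=1 -> V=5
t=6: input=3 -> V=0 FIRE
t=7: input=2 -> V=10
t=8: input=1 -> V=0 FIRE
t=9: input=4 -> V=0 FIRE
t=10: input=3 -> V=0 FIRE
t=11: input=2 -> V=10
t=12: input=1 -> V=0 FIRE
t=13: input=1 -> V=5
t=14: input=3 -> V=0 FIRE

Answer: 0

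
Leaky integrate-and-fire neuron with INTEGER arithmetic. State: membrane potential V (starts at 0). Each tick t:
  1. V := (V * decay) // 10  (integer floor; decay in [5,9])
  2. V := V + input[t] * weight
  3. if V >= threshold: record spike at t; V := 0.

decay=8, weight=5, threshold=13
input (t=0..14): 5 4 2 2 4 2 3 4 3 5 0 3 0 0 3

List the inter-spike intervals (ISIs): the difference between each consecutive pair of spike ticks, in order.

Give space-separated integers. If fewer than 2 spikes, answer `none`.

Answer: 1 2 1 2 1 1 1 2 3

Derivation:
t=0: input=5 -> V=0 FIRE
t=1: input=4 -> V=0 FIRE
t=2: input=2 -> V=10
t=3: input=2 -> V=0 FIRE
t=4: input=4 -> V=0 FIRE
t=5: input=2 -> V=10
t=6: input=3 -> V=0 FIRE
t=7: input=4 -> V=0 FIRE
t=8: input=3 -> V=0 FIRE
t=9: input=5 -> V=0 FIRE
t=10: input=0 -> V=0
t=11: input=3 -> V=0 FIRE
t=12: input=0 -> V=0
t=13: input=0 -> V=0
t=14: input=3 -> V=0 FIRE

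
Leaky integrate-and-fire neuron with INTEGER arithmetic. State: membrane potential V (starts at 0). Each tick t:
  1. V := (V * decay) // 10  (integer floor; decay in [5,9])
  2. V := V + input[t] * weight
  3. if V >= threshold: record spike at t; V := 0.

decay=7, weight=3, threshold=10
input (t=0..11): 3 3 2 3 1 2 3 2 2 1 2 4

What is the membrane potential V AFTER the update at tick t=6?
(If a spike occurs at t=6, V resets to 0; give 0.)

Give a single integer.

Answer: 0

Derivation:
t=0: input=3 -> V=9
t=1: input=3 -> V=0 FIRE
t=2: input=2 -> V=6
t=3: input=3 -> V=0 FIRE
t=4: input=1 -> V=3
t=5: input=2 -> V=8
t=6: input=3 -> V=0 FIRE
t=7: input=2 -> V=6
t=8: input=2 -> V=0 FIRE
t=9: input=1 -> V=3
t=10: input=2 -> V=8
t=11: input=4 -> V=0 FIRE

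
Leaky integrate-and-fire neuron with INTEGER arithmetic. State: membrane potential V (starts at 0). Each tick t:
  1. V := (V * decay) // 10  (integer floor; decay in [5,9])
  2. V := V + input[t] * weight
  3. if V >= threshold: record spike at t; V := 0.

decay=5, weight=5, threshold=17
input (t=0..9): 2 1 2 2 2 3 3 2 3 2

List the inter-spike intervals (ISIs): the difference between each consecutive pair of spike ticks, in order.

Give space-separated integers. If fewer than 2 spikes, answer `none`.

Answer: 2 2 2

Derivation:
t=0: input=2 -> V=10
t=1: input=1 -> V=10
t=2: input=2 -> V=15
t=3: input=2 -> V=0 FIRE
t=4: input=2 -> V=10
t=5: input=3 -> V=0 FIRE
t=6: input=3 -> V=15
t=7: input=2 -> V=0 FIRE
t=8: input=3 -> V=15
t=9: input=2 -> V=0 FIRE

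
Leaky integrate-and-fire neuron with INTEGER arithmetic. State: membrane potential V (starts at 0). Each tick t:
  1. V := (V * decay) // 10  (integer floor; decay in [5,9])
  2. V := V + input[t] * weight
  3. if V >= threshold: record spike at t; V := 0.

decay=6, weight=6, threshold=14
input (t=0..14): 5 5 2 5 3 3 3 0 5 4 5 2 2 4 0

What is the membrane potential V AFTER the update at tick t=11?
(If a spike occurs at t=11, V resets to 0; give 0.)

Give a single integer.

t=0: input=5 -> V=0 FIRE
t=1: input=5 -> V=0 FIRE
t=2: input=2 -> V=12
t=3: input=5 -> V=0 FIRE
t=4: input=3 -> V=0 FIRE
t=5: input=3 -> V=0 FIRE
t=6: input=3 -> V=0 FIRE
t=7: input=0 -> V=0
t=8: input=5 -> V=0 FIRE
t=9: input=4 -> V=0 FIRE
t=10: input=5 -> V=0 FIRE
t=11: input=2 -> V=12
t=12: input=2 -> V=0 FIRE
t=13: input=4 -> V=0 FIRE
t=14: input=0 -> V=0

Answer: 12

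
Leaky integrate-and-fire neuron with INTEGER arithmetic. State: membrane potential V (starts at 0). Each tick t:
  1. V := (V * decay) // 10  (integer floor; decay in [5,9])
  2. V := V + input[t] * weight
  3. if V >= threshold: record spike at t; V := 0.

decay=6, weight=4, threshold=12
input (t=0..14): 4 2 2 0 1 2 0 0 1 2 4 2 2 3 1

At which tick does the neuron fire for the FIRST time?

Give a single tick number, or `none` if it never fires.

Answer: 0

Derivation:
t=0: input=4 -> V=0 FIRE
t=1: input=2 -> V=8
t=2: input=2 -> V=0 FIRE
t=3: input=0 -> V=0
t=4: input=1 -> V=4
t=5: input=2 -> V=10
t=6: input=0 -> V=6
t=7: input=0 -> V=3
t=8: input=1 -> V=5
t=9: input=2 -> V=11
t=10: input=4 -> V=0 FIRE
t=11: input=2 -> V=8
t=12: input=2 -> V=0 FIRE
t=13: input=3 -> V=0 FIRE
t=14: input=1 -> V=4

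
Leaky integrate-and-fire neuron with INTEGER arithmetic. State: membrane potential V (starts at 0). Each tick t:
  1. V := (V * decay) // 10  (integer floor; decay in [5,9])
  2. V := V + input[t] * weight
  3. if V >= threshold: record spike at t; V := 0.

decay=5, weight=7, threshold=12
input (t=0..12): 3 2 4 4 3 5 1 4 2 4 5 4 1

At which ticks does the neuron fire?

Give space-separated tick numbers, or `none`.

t=0: input=3 -> V=0 FIRE
t=1: input=2 -> V=0 FIRE
t=2: input=4 -> V=0 FIRE
t=3: input=4 -> V=0 FIRE
t=4: input=3 -> V=0 FIRE
t=5: input=5 -> V=0 FIRE
t=6: input=1 -> V=7
t=7: input=4 -> V=0 FIRE
t=8: input=2 -> V=0 FIRE
t=9: input=4 -> V=0 FIRE
t=10: input=5 -> V=0 FIRE
t=11: input=4 -> V=0 FIRE
t=12: input=1 -> V=7

Answer: 0 1 2 3 4 5 7 8 9 10 11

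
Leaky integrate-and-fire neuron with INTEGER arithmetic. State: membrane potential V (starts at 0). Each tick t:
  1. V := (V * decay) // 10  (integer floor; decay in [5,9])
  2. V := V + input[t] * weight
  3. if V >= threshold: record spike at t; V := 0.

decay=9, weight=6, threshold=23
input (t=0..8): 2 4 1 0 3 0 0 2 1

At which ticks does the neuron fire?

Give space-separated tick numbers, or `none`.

t=0: input=2 -> V=12
t=1: input=4 -> V=0 FIRE
t=2: input=1 -> V=6
t=3: input=0 -> V=5
t=4: input=3 -> V=22
t=5: input=0 -> V=19
t=6: input=0 -> V=17
t=7: input=2 -> V=0 FIRE
t=8: input=1 -> V=6

Answer: 1 7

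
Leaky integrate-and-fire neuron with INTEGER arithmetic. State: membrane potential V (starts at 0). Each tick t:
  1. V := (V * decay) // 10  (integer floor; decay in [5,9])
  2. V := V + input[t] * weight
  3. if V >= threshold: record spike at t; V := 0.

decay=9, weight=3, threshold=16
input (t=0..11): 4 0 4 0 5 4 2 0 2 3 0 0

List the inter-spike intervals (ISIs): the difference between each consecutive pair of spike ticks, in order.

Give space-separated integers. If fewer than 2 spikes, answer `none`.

t=0: input=4 -> V=12
t=1: input=0 -> V=10
t=2: input=4 -> V=0 FIRE
t=3: input=0 -> V=0
t=4: input=5 -> V=15
t=5: input=4 -> V=0 FIRE
t=6: input=2 -> V=6
t=7: input=0 -> V=5
t=8: input=2 -> V=10
t=9: input=3 -> V=0 FIRE
t=10: input=0 -> V=0
t=11: input=0 -> V=0

Answer: 3 4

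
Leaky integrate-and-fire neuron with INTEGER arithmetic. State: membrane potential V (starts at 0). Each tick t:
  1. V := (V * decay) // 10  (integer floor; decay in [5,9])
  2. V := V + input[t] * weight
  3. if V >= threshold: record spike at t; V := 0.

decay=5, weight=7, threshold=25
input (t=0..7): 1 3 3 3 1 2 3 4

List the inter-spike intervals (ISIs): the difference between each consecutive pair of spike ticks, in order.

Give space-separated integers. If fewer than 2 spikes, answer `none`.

t=0: input=1 -> V=7
t=1: input=3 -> V=24
t=2: input=3 -> V=0 FIRE
t=3: input=3 -> V=21
t=4: input=1 -> V=17
t=5: input=2 -> V=22
t=6: input=3 -> V=0 FIRE
t=7: input=4 -> V=0 FIRE

Answer: 4 1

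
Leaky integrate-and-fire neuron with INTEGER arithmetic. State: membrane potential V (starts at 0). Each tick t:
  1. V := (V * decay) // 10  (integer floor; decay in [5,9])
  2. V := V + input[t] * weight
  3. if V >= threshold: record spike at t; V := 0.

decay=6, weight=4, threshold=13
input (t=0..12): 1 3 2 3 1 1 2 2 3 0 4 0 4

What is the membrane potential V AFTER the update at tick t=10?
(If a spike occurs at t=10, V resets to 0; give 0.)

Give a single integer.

Answer: 0

Derivation:
t=0: input=1 -> V=4
t=1: input=3 -> V=0 FIRE
t=2: input=2 -> V=8
t=3: input=3 -> V=0 FIRE
t=4: input=1 -> V=4
t=5: input=1 -> V=6
t=6: input=2 -> V=11
t=7: input=2 -> V=0 FIRE
t=8: input=3 -> V=12
t=9: input=0 -> V=7
t=10: input=4 -> V=0 FIRE
t=11: input=0 -> V=0
t=12: input=4 -> V=0 FIRE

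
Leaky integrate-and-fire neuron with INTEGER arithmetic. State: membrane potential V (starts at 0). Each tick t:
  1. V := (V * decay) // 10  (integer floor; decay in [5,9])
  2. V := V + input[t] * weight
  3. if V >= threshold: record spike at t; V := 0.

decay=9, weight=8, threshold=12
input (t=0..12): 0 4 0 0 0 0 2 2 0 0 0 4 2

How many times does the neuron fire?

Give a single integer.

Answer: 5

Derivation:
t=0: input=0 -> V=0
t=1: input=4 -> V=0 FIRE
t=2: input=0 -> V=0
t=3: input=0 -> V=0
t=4: input=0 -> V=0
t=5: input=0 -> V=0
t=6: input=2 -> V=0 FIRE
t=7: input=2 -> V=0 FIRE
t=8: input=0 -> V=0
t=9: input=0 -> V=0
t=10: input=0 -> V=0
t=11: input=4 -> V=0 FIRE
t=12: input=2 -> V=0 FIRE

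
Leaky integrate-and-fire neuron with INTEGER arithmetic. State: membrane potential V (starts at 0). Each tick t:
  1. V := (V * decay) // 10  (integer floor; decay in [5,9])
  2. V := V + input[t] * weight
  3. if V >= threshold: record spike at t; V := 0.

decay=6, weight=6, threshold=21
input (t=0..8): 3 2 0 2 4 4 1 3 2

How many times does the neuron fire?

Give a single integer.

t=0: input=3 -> V=18
t=1: input=2 -> V=0 FIRE
t=2: input=0 -> V=0
t=3: input=2 -> V=12
t=4: input=4 -> V=0 FIRE
t=5: input=4 -> V=0 FIRE
t=6: input=1 -> V=6
t=7: input=3 -> V=0 FIRE
t=8: input=2 -> V=12

Answer: 4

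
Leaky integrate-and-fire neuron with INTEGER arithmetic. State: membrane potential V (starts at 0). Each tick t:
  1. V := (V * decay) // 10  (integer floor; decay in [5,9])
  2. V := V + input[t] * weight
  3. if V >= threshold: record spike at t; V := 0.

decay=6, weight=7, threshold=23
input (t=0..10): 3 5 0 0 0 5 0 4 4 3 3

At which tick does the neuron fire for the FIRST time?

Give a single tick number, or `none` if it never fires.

Answer: 1

Derivation:
t=0: input=3 -> V=21
t=1: input=5 -> V=0 FIRE
t=2: input=0 -> V=0
t=3: input=0 -> V=0
t=4: input=0 -> V=0
t=5: input=5 -> V=0 FIRE
t=6: input=0 -> V=0
t=7: input=4 -> V=0 FIRE
t=8: input=4 -> V=0 FIRE
t=9: input=3 -> V=21
t=10: input=3 -> V=0 FIRE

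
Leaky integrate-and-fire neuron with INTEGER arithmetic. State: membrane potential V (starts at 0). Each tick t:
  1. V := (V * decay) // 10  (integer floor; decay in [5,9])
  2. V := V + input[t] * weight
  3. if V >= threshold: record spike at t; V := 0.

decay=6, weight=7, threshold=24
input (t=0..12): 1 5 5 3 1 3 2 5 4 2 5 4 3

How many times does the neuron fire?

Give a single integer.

t=0: input=1 -> V=7
t=1: input=5 -> V=0 FIRE
t=2: input=5 -> V=0 FIRE
t=3: input=3 -> V=21
t=4: input=1 -> V=19
t=5: input=3 -> V=0 FIRE
t=6: input=2 -> V=14
t=7: input=5 -> V=0 FIRE
t=8: input=4 -> V=0 FIRE
t=9: input=2 -> V=14
t=10: input=5 -> V=0 FIRE
t=11: input=4 -> V=0 FIRE
t=12: input=3 -> V=21

Answer: 7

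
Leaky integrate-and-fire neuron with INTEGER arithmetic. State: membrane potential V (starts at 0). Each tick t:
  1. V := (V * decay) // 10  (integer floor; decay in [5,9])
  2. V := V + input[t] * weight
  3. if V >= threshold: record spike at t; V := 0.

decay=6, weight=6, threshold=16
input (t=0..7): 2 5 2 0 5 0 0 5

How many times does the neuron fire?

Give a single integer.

Answer: 3

Derivation:
t=0: input=2 -> V=12
t=1: input=5 -> V=0 FIRE
t=2: input=2 -> V=12
t=3: input=0 -> V=7
t=4: input=5 -> V=0 FIRE
t=5: input=0 -> V=0
t=6: input=0 -> V=0
t=7: input=5 -> V=0 FIRE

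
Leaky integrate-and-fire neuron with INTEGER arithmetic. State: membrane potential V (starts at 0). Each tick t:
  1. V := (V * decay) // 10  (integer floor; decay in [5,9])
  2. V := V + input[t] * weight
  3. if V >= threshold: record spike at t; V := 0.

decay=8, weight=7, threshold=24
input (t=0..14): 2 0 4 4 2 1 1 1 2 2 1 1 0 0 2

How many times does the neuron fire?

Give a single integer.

t=0: input=2 -> V=14
t=1: input=0 -> V=11
t=2: input=4 -> V=0 FIRE
t=3: input=4 -> V=0 FIRE
t=4: input=2 -> V=14
t=5: input=1 -> V=18
t=6: input=1 -> V=21
t=7: input=1 -> V=23
t=8: input=2 -> V=0 FIRE
t=9: input=2 -> V=14
t=10: input=1 -> V=18
t=11: input=1 -> V=21
t=12: input=0 -> V=16
t=13: input=0 -> V=12
t=14: input=2 -> V=23

Answer: 3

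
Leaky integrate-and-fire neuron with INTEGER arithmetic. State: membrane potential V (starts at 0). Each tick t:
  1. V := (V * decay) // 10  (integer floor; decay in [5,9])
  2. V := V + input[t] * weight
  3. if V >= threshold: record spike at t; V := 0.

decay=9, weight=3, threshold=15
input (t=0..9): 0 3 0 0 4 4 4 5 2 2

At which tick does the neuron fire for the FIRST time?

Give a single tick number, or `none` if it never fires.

Answer: 4

Derivation:
t=0: input=0 -> V=0
t=1: input=3 -> V=9
t=2: input=0 -> V=8
t=3: input=0 -> V=7
t=4: input=4 -> V=0 FIRE
t=5: input=4 -> V=12
t=6: input=4 -> V=0 FIRE
t=7: input=5 -> V=0 FIRE
t=8: input=2 -> V=6
t=9: input=2 -> V=11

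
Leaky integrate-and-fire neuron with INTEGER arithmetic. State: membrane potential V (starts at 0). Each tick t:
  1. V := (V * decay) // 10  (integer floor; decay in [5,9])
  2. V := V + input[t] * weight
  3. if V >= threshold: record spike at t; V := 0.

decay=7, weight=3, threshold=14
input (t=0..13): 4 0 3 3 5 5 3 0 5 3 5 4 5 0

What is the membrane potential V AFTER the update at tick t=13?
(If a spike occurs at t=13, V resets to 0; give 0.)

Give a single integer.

t=0: input=4 -> V=12
t=1: input=0 -> V=8
t=2: input=3 -> V=0 FIRE
t=3: input=3 -> V=9
t=4: input=5 -> V=0 FIRE
t=5: input=5 -> V=0 FIRE
t=6: input=3 -> V=9
t=7: input=0 -> V=6
t=8: input=5 -> V=0 FIRE
t=9: input=3 -> V=9
t=10: input=5 -> V=0 FIRE
t=11: input=4 -> V=12
t=12: input=5 -> V=0 FIRE
t=13: input=0 -> V=0

Answer: 0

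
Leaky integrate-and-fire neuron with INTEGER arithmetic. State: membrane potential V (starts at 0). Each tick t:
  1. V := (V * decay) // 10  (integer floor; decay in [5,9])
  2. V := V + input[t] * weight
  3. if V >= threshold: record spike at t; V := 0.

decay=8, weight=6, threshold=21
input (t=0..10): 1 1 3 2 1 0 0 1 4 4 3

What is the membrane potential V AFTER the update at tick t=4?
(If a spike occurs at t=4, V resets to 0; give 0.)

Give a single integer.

t=0: input=1 -> V=6
t=1: input=1 -> V=10
t=2: input=3 -> V=0 FIRE
t=3: input=2 -> V=12
t=4: input=1 -> V=15
t=5: input=0 -> V=12
t=6: input=0 -> V=9
t=7: input=1 -> V=13
t=8: input=4 -> V=0 FIRE
t=9: input=4 -> V=0 FIRE
t=10: input=3 -> V=18

Answer: 15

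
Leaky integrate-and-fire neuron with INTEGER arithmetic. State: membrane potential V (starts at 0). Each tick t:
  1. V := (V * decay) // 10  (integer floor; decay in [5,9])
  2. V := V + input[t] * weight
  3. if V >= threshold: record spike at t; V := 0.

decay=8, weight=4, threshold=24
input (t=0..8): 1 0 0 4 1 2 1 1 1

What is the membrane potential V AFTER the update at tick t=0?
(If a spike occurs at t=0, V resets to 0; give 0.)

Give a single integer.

Answer: 4

Derivation:
t=0: input=1 -> V=4
t=1: input=0 -> V=3
t=2: input=0 -> V=2
t=3: input=4 -> V=17
t=4: input=1 -> V=17
t=5: input=2 -> V=21
t=6: input=1 -> V=20
t=7: input=1 -> V=20
t=8: input=1 -> V=20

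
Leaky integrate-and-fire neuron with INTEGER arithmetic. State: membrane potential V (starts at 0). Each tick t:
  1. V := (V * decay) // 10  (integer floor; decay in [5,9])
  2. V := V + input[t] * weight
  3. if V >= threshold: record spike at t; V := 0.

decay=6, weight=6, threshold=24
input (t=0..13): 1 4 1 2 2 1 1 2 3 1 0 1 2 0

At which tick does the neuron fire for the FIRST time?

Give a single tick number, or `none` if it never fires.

t=0: input=1 -> V=6
t=1: input=4 -> V=0 FIRE
t=2: input=1 -> V=6
t=3: input=2 -> V=15
t=4: input=2 -> V=21
t=5: input=1 -> V=18
t=6: input=1 -> V=16
t=7: input=2 -> V=21
t=8: input=3 -> V=0 FIRE
t=9: input=1 -> V=6
t=10: input=0 -> V=3
t=11: input=1 -> V=7
t=12: input=2 -> V=16
t=13: input=0 -> V=9

Answer: 1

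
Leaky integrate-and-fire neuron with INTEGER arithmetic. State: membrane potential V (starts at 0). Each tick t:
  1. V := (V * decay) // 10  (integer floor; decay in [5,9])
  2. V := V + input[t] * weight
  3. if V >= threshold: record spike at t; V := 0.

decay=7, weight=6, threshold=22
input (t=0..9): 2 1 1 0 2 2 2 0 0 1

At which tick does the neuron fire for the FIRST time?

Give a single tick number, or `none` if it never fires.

t=0: input=2 -> V=12
t=1: input=1 -> V=14
t=2: input=1 -> V=15
t=3: input=0 -> V=10
t=4: input=2 -> V=19
t=5: input=2 -> V=0 FIRE
t=6: input=2 -> V=12
t=7: input=0 -> V=8
t=8: input=0 -> V=5
t=9: input=1 -> V=9

Answer: 5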